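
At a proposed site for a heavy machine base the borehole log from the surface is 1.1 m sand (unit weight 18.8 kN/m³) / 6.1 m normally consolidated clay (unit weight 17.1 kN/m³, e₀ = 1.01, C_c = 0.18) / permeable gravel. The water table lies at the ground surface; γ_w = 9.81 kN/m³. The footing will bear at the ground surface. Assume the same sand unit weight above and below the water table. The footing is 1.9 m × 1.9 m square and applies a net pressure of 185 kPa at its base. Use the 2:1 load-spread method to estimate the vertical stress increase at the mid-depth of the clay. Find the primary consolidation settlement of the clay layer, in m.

Mid-depth of clay below the ground surface: z = 1.1 + 6.1/2 = 4.15 m.
Total vertical stress at mid-clay: σ_v = 18.8×1.1 + 17.1×3.05 = 72.835 kPa.
Pore pressure: u = 9.81×(4.15 − 0) = 40.712 kPa.
Initial effective stress: σ'_0 = σ_v − u = 72.835 − 40.712 = 32.123 kPa.
Stress increase at mid-clay by the 2:1 spreading method:
Δσ = qBL/((B+z)(L+z)) = 185×1.9×1.9/((1.9+4.15)(1.9+4.15)) = 18.246 kPa
Final effective stress: σ'_f = σ'_0 + Δσ = 32.123 + 18.246 = 50.369 kPa.
Normally consolidated clay, so the full stress increment lies on the virgin compression line:
S_c = C_c·H/(1+e₀)·log₁₀(σ'_f/σ'_0) = 0.18×6.1/(1+1.01)×log₁₀(50.369/32.123)
    = 0.54627 × 0.19535 = 0.1067 m

S_c ≈ 0.107 m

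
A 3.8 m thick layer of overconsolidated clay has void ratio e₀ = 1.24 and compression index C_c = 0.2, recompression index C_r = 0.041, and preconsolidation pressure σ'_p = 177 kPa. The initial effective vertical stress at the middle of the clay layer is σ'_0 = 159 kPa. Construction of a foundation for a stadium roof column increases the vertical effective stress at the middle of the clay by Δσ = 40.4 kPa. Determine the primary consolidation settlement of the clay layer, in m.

Final effective stress: σ'_f = 159 + 40.4 = 199.4 kPa.
σ'_f = 199.4 > σ'_p = 177 kPa, so the stress path crosses the preconsolidation pressure — recompression up to σ'_p, then virgin compression beyond:
S_c = H/(1+e₀)·[C_r·log₁₀(σ'_p/σ'_0) + C_c·log₁₀(σ'_f/σ'_p)]
    = 3.8/2.24 × [0.041×log₁₀(177/159) + 0.2×log₁₀(199.4/177)]
    = 1.6964 × [0.0019096 + 0.01035] = 0.0208 m

S_c ≈ 0.0208 m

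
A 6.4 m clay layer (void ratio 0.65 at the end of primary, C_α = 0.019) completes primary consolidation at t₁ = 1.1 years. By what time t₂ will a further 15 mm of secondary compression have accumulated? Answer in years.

t₂ ≈ 1.76 years

S_s = C_α·H/(1+e_p)·log₁₀(t₂/t₁) ⇒ log₁₀(t₂/t₁) = S_s·(1+e_p)/(C_α·H).
log₁₀(t₂/t₁) = 0.015 × (1+0.65) / (0.019×6.4) = 0.2035
t₂ = t₁ × 10^0.2035 = 1.1 × 1.598 = 1.758 years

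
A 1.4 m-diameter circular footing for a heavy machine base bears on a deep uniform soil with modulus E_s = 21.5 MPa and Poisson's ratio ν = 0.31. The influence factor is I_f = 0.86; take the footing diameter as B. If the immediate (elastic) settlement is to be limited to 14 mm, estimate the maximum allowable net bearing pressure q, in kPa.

E_s = 21.5 MPa = 21500 kPa.
S_e = q·B·(1−ν²)/E_s · I_f  ⇒  q = S_e·E_s / (B·(1−ν²)·I_f).
q = 0.014 × 21500 / (1.4 × 0.9039 × 0.86) = 276.6 kPa

q ≈ 277 kPa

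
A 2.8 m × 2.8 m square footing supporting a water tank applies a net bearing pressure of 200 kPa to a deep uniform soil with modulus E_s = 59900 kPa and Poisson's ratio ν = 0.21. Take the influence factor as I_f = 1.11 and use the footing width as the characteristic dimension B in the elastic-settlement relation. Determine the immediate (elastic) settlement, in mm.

S_e ≈ 9.92 mm

Immediate (elastic) settlement: S_e = q·B·(1−ν²)/E_s · I_f.
S_e = 200 × 2.8 × (1 − 0.21²) / 59900 × 1.11
    = 200 × 2.8 × 0.9559 / 59900 × 1.11
    = 0.00992 m = 9.92 mm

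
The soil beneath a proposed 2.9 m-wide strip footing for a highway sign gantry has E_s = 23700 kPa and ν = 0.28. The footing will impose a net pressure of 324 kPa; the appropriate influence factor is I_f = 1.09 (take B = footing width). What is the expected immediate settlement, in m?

Immediate (elastic) settlement: S_e = q·B·(1−ν²)/E_s · I_f.
S_e = 324 × 2.9 × (1 − 0.28²) / 23700 × 1.09
    = 324 × 2.9 × 0.9216 / 23700 × 1.09
    = 0.03983 m

S_e ≈ 0.0398 m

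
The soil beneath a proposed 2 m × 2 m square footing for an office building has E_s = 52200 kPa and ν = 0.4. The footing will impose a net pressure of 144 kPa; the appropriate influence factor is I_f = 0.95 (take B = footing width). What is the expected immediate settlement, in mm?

Immediate (elastic) settlement: S_e = q·B·(1−ν²)/E_s · I_f.
S_e = 144 × 2 × (1 − 0.4²) / 52200 × 0.95
    = 144 × 2 × 0.84 / 52200 × 0.95
    = 0.004403 m = 4.403 mm

S_e ≈ 4.4 mm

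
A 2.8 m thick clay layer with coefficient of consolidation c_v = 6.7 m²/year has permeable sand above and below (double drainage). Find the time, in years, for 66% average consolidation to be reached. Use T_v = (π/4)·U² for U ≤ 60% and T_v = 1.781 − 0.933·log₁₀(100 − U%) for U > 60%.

t ≈ 0.103 years

Drainage path length: H_d = H/2 = 1.4 m (double drainage).
U > 60%: T_v = 1.781 − 0.933·log₁₀(100 − 66) = 0.35213.
t = T_v·H_d²/c_v = 0.35213×1.4²/6.7 = 0.103 years.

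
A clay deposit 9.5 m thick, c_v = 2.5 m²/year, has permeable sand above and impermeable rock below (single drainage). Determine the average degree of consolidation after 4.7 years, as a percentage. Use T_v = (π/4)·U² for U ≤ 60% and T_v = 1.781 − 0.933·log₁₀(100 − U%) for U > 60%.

U ≈ 40.7 %

Drainage path length: H_d = H = 9.5 m (single drainage).
T_v = c_v·t/H_d² = 2.5×4.7/9.5² = 0.13019.
T_v = 0.13019 corresponds to the U ≤ 60% branch:
U = √(4T_v/π) = 0.4071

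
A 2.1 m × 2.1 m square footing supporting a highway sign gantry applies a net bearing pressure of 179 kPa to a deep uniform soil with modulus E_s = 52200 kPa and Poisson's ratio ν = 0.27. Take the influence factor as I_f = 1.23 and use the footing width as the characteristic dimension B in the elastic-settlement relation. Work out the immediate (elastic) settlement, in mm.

Immediate (elastic) settlement: S_e = q·B·(1−ν²)/E_s · I_f.
S_e = 179 × 2.1 × (1 − 0.27²) / 52200 × 1.23
    = 179 × 2.1 × 0.9271 / 52200 × 1.23
    = 0.008212 m = 8.212 mm

S_e ≈ 8.21 mm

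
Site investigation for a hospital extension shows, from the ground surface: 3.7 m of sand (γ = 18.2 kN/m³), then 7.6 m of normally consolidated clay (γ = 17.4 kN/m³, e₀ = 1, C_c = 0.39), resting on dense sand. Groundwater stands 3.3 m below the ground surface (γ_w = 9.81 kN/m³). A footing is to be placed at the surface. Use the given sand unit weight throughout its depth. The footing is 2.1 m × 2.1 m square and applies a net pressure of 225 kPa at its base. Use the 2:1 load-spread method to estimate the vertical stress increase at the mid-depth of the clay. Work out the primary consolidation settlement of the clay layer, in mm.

S_c ≈ 71 mm

Mid-depth of clay below the ground surface: z = 3.7 + 7.6/2 = 7.5 m.
Total vertical stress at mid-clay: σ_v = 18.2×3.7 + 17.4×3.8 = 133.46 kPa.
Pore pressure: u = 9.81×(7.5 − 3.3) = 41.202 kPa.
Initial effective stress: σ'_0 = σ_v − u = 133.46 − 41.202 = 92.258 kPa.
Stress increase at mid-clay by the 2:1 spreading method:
Δσ = qBL/((B+z)(L+z)) = 225×2.1×2.1/((2.1+7.5)(2.1+7.5)) = 10.767 kPa
Final effective stress: σ'_f = σ'_0 + Δσ = 92.258 + 10.767 = 103.02 kPa.
Normally consolidated clay, so the full stress increment lies on the virgin compression line:
S_c = C_c·H/(1+e₀)·log₁₀(σ'_f/σ'_0) = 0.39×7.6/(1+1)×log₁₀(103.02/92.258)
    = 1.482 × 0.047918 = 0.07101 m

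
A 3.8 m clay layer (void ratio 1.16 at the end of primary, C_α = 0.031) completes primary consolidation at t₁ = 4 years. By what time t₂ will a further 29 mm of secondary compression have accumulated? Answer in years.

S_s = C_α·H/(1+e_p)·log₁₀(t₂/t₁) ⇒ log₁₀(t₂/t₁) = S_s·(1+e_p)/(C_α·H).
log₁₀(t₂/t₁) = 0.029 × (1+1.16) / (0.031×3.8) = 0.5317
t₂ = t₁ × 10^0.5317 = 4 × 3.402 = 13.61 years

t₂ ≈ 13.6 years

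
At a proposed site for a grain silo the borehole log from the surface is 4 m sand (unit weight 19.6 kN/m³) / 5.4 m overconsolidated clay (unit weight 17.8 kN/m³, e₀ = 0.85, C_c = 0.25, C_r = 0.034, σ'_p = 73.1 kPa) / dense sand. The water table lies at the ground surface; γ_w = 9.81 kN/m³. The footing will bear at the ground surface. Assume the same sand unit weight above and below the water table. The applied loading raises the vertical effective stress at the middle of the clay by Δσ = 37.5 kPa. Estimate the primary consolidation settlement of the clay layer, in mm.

S_c ≈ 102 mm

Mid-depth of clay below the ground surface: z = 4 + 5.4/2 = 6.7 m.
Total vertical stress at mid-clay: σ_v = 19.6×4 + 17.8×2.7 = 126.46 kPa.
Pore pressure: u = 9.81×(6.7 − 0) = 65.727 kPa.
Initial effective stress: σ'_0 = σ_v − u = 126.46 − 65.727 = 60.733 kPa.
Final effective stress: σ'_f = 60.733 + 37.5 = 98.233 kPa.
σ'_f = 98.233 > σ'_p = 73.1 kPa, so the stress path crosses the preconsolidation pressure — recompression up to σ'_p, then virgin compression beyond:
S_c = H/(1+e₀)·[C_r·log₁₀(σ'_p/σ'_0) + C_c·log₁₀(σ'_f/σ'_p)]
    = 5.4/1.85 × [0.034×log₁₀(73.1/60.733) + 0.25×log₁₀(98.233/73.1)]
    = 2.9189 × [0.0027367 + 0.032085] = 0.1016 m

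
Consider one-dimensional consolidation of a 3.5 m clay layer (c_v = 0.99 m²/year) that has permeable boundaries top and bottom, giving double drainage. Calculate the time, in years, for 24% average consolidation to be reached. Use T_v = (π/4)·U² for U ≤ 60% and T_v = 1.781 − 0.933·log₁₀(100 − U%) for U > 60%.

t ≈ 0.14 years

Drainage path length: H_d = H/2 = 1.75 m (double drainage).
U ≤ 60%: T_v = (π/4)·U² = (π/4)×0.24² = 0.045239.
t = T_v·H_d²/c_v = 0.045239×1.75²/0.99 = 0.1399 years.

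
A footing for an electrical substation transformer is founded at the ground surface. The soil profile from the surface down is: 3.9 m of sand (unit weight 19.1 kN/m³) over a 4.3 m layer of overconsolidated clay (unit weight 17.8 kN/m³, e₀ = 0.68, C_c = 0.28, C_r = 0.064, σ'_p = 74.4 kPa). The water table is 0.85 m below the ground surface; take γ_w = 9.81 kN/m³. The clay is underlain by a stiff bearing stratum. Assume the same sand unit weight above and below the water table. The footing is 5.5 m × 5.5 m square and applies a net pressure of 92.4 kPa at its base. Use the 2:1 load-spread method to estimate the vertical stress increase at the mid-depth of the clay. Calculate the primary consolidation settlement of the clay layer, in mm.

S_c ≈ 46.2 mm

Mid-depth of clay below the ground surface: z = 3.9 + 4.3/2 = 6.05 m.
Total vertical stress at mid-clay: σ_v = 19.1×3.9 + 17.8×2.15 = 112.76 kPa.
Pore pressure: u = 9.81×(6.05 − 0.85) = 51.012 kPa.
Initial effective stress: σ'_0 = σ_v − u = 112.76 − 51.012 = 61.748 kPa.
Stress increase at mid-clay by the 2:1 spreading method:
Δσ = qBL/((B+z)(L+z)) = 92.4×5.5×5.5/((5.5+6.05)(5.5+6.05)) = 20.952 kPa
Final effective stress: σ'_f = 61.748 + 20.952 = 82.7 kPa.
σ'_f = 82.7 > σ'_p = 74.4 kPa, so the stress path crosses the preconsolidation pressure — recompression up to σ'_p, then virgin compression beyond:
S_c = H/(1+e₀)·[C_r·log₁₀(σ'_p/σ'_0) + C_c·log₁₀(σ'_f/σ'_p)]
    = 4.3/1.68 × [0.064×log₁₀(74.4/61.748) + 0.28×log₁₀(82.7/74.4)]
    = 2.5595 × [0.0051808 + 0.012861] = 0.04618 m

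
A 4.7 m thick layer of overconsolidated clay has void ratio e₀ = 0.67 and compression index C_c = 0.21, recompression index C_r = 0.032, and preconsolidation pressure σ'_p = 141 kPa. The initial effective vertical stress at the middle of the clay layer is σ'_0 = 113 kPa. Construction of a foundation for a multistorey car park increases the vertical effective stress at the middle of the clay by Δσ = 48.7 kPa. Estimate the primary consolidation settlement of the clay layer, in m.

S_c ≈ 0.0438 m

Final effective stress: σ'_f = 113 + 48.7 = 161.7 kPa.
σ'_f = 161.7 > σ'_p = 141 kPa, so the stress path crosses the preconsolidation pressure — recompression up to σ'_p, then virgin compression beyond:
S_c = H/(1+e₀)·[C_r·log₁₀(σ'_p/σ'_0) + C_c·log₁₀(σ'_f/σ'_p)]
    = 4.7/1.67 × [0.032×log₁₀(141/113) + 0.21×log₁₀(161.7/141)]
    = 2.8144 × [0.0030765 + 0.012493] = 0.04382 m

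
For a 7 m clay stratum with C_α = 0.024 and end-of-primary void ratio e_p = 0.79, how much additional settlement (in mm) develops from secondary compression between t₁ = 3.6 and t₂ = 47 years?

Secondary compression: S_s = C_α·H/(1+e_p)·log₁₀(t₂/t₁)
S_s = 0.024×7/(1+0.79)×log₁₀(47/3.6)
    = 0.09385 × 1.116 = 0.1047 m

S_s ≈ 105 mm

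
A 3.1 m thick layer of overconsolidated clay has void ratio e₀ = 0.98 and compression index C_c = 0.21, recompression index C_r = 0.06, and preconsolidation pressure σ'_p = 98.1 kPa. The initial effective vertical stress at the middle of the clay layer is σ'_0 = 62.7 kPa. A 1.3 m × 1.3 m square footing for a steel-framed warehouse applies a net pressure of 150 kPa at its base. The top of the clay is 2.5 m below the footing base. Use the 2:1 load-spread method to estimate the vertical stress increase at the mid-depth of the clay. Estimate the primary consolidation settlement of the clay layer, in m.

S_c ≈ 0.00539 m

Mid-depth of clay below the footing base: z = 2.5 + 3.1/2 = 4.05 m.
Stress increase at mid-clay by the 2:1 spreading method:
Δσ = qBL/((B+z)(L+z)) = 150×1.3×1.3/((1.3+4.05)(1.3+4.05)) = 8.8567 kPa
Final effective stress: σ'_f = 62.7 + 8.8567 = 71.557 kPa.
σ'_f = 71.557 ≤ σ'_p = 98.1 kPa, so the clay remains overconsolidated and only the recompression index applies:
S_c = C_r·H/(1+e₀)·log₁₀(σ'_f/σ'_0) = 0.06×3.1/1.98×log₁₀(71.557/62.7)
    = 0.093942 × 0.057385 = 0.005391 m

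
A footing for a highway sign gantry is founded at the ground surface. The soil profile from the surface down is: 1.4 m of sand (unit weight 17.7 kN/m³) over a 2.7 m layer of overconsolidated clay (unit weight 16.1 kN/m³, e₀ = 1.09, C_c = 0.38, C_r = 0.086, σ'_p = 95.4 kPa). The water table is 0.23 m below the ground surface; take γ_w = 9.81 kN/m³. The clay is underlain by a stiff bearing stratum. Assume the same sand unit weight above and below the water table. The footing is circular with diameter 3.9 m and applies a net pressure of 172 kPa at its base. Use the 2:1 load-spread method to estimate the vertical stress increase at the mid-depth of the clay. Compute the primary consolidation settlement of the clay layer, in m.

S_c ≈ 0.0633 m

Mid-depth of clay below the ground surface: z = 1.4 + 2.7/2 = 2.75 m.
Total vertical stress at mid-clay: σ_v = 17.7×1.4 + 16.1×1.35 = 46.515 kPa.
Pore pressure: u = 9.81×(2.75 − 0.23) = 24.721 kPa.
Initial effective stress: σ'_0 = σ_v − u = 46.515 − 24.721 = 21.794 kPa.
Stress increase at mid-clay by the 2:1 spreading method:
Δσ ≈ qD²/(D+z)² = 172×3.9²/(3.9+2.75)² = 59.158 kPa
Final effective stress: σ'_f = 21.794 + 59.158 = 80.952 kPa.
σ'_f = 80.952 ≤ σ'_p = 95.4 kPa, so the clay remains overconsolidated and only the recompression index applies:
S_c = C_r·H/(1+e₀)·log₁₀(σ'_f/σ'_0) = 0.086×2.7/2.09×log₁₀(80.952/21.794)
    = 0.1111 × 0.56989 = 0.06332 m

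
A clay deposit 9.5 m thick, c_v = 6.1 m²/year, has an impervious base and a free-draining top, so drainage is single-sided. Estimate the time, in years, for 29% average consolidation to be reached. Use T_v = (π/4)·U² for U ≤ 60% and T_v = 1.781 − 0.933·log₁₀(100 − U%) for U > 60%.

t ≈ 0.977 years

Drainage path length: H_d = H = 9.5 m (single drainage).
U ≤ 60%: T_v = (π/4)·U² = (π/4)×0.29² = 0.066052.
t = T_v·H_d²/c_v = 0.066052×9.5²/6.1 = 0.9772 years.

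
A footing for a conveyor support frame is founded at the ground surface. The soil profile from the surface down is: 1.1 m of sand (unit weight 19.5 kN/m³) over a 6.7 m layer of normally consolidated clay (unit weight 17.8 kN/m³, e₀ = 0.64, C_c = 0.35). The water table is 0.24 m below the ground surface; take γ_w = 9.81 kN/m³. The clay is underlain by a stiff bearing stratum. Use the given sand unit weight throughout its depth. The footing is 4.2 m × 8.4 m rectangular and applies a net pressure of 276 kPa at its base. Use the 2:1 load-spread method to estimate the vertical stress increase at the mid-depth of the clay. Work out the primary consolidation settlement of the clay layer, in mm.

Mid-depth of clay below the ground surface: z = 1.1 + 6.7/2 = 4.45 m.
Total vertical stress at mid-clay: σ_v = 19.5×1.1 + 17.8×3.35 = 81.08 kPa.
Pore pressure: u = 9.81×(4.45 − 0.24) = 41.3 kPa.
Initial effective stress: σ'_0 = σ_v − u = 81.08 − 41.3 = 39.78 kPa.
Stress increase at mid-clay by the 2:1 spreading method:
Δσ = qBL/((B+z)(L+z)) = 276×4.2×8.4/((4.2+4.45)(8.4+4.45)) = 87.603 kPa
Final effective stress: σ'_f = σ'_0 + Δσ = 39.78 + 87.603 = 127.38 kPa.
Normally consolidated clay, so the full stress increment lies on the virgin compression line:
S_c = C_c·H/(1+e₀)·log₁₀(σ'_f/σ'_0) = 0.35×6.7/(1+0.64)×log₁₀(127.38/39.78)
    = 1.4299 × 0.50544 = 0.7227 m

S_c ≈ 723 mm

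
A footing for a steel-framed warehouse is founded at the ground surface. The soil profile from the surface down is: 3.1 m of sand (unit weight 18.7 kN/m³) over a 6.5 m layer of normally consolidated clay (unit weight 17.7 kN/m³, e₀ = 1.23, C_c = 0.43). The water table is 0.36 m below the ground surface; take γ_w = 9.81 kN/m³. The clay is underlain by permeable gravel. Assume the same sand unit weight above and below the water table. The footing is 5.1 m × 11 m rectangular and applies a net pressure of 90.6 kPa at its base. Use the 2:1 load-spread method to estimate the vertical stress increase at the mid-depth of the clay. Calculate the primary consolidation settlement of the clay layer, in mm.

S_c ≈ 203 mm

Mid-depth of clay below the ground surface: z = 3.1 + 6.5/2 = 6.35 m.
Total vertical stress at mid-clay: σ_v = 18.7×3.1 + 17.7×3.25 = 115.5 kPa.
Pore pressure: u = 9.81×(6.35 − 0.36) = 58.762 kPa.
Initial effective stress: σ'_0 = σ_v − u = 115.5 − 58.762 = 56.738 kPa.
Stress increase at mid-clay by the 2:1 spreading method:
Δσ = qBL/((B+z)(L+z)) = 90.6×5.1×11/((5.1+6.35)(11+6.35)) = 25.585 kPa
Final effective stress: σ'_f = σ'_0 + Δσ = 56.738 + 25.585 = 82.323 kPa.
Normally consolidated clay, so the full stress increment lies on the virgin compression line:
S_c = C_c·H/(1+e₀)·log₁₀(σ'_f/σ'_0) = 0.43×6.5/(1+1.23)×log₁₀(82.323/56.738)
    = 1.2534 × 0.16165 = 0.2026 m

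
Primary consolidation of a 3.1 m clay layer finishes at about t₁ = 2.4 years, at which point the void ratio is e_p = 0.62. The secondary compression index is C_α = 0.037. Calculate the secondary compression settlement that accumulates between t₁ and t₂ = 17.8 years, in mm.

S_s ≈ 61.6 mm

Secondary compression: S_s = C_α·H/(1+e_p)·log₁₀(t₂/t₁)
S_s = 0.037×3.1/(1+0.62)×log₁₀(17.8/2.4)
    = 0.0708 × 0.8702 = 0.06161 m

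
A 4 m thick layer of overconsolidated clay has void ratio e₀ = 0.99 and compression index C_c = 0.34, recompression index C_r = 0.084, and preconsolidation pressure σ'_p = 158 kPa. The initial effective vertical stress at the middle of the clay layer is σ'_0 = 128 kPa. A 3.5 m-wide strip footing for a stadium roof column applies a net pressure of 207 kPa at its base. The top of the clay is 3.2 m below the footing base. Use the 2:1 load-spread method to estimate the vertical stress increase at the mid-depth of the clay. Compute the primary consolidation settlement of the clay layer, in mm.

S_c ≈ 102 mm

Mid-depth of clay below the footing base: z = 3.2 + 4/2 = 5.2 m.
Stress increase at mid-clay by the 2:1 spreading method:
Δσ = qB/(B+z) = 207×3.5/(3.5+5.2) = 83.276 kPa
Final effective stress: σ'_f = 128 + 83.276 = 211.28 kPa.
σ'_f = 211.28 > σ'_p = 158 kPa, so the stress path crosses the preconsolidation pressure — recompression up to σ'_p, then virgin compression beyond:
S_c = H/(1+e₀)·[C_r·log₁₀(σ'_p/σ'_0) + C_c·log₁₀(σ'_f/σ'_p)]
    = 4/1.99 × [0.084×log₁₀(158/128) + 0.34×log₁₀(211.28/158)]
    = 2.0101 × [0.0076816 + 0.042908] = 0.1017 m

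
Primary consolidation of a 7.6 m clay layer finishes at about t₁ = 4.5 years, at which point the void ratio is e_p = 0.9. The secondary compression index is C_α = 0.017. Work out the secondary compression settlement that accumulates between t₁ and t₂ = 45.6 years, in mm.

S_s ≈ 68.4 mm

Secondary compression: S_s = C_α·H/(1+e_p)·log₁₀(t₂/t₁)
S_s = 0.017×7.6/(1+0.9)×log₁₀(45.6/4.5)
    = 0.068 × 1.006 = 0.06839 m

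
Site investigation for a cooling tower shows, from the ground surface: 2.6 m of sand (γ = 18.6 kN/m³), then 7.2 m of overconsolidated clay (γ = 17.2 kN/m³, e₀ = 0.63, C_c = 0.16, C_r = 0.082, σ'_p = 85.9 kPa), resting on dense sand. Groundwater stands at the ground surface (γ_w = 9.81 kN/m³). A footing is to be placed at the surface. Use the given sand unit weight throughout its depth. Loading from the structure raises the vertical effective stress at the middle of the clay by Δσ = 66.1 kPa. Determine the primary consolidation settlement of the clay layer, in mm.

Mid-depth of clay below the ground surface: z = 2.6 + 7.2/2 = 6.2 m.
Total vertical stress at mid-clay: σ_v = 18.6×2.6 + 17.2×3.6 = 110.28 kPa.
Pore pressure: u = 9.81×(6.2 − 0) = 60.822 kPa.
Initial effective stress: σ'_0 = σ_v − u = 110.28 − 60.822 = 49.458 kPa.
Final effective stress: σ'_f = 49.458 + 66.1 = 115.56 kPa.
σ'_f = 115.56 > σ'_p = 85.9 kPa, so the stress path crosses the preconsolidation pressure — recompression up to σ'_p, then virgin compression beyond:
S_c = H/(1+e₀)·[C_r·log₁₀(σ'_p/σ'_0) + C_c·log₁₀(σ'_f/σ'_p)]
    = 7.2/1.63 × [0.082×log₁₀(85.9/49.458) + 0.16×log₁₀(115.56/85.9)]
    = 4.4172 × [0.01966 + 0.02061] = 0.1779 m

S_c ≈ 178 mm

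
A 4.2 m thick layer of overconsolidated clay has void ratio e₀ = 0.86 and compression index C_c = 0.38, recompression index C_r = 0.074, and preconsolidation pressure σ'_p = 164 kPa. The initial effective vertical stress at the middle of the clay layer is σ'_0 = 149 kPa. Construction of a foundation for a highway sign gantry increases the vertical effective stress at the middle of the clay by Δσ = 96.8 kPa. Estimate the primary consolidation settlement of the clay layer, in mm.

S_c ≈ 158 mm

Final effective stress: σ'_f = 149 + 96.8 = 245.8 kPa.
σ'_f = 245.8 > σ'_p = 164 kPa, so the stress path crosses the preconsolidation pressure — recompression up to σ'_p, then virgin compression beyond:
S_c = H/(1+e₀)·[C_r·log₁₀(σ'_p/σ'_0) + C_c·log₁₀(σ'_f/σ'_p)]
    = 4.2/1.86 × [0.074×log₁₀(164/149) + 0.38×log₁₀(245.8/164)]
    = 2.2581 × [0.0030827 + 0.06678] = 0.1578 m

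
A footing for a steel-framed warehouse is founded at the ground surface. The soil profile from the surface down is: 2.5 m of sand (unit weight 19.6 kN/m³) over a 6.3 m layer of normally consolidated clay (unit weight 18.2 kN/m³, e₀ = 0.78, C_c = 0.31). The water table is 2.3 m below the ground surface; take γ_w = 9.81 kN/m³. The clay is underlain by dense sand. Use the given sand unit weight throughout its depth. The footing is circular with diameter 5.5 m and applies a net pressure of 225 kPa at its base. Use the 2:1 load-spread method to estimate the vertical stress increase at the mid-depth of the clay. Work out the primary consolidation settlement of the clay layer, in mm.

Mid-depth of clay below the ground surface: z = 2.5 + 6.3/2 = 5.65 m.
Total vertical stress at mid-clay: σ_v = 19.6×2.5 + 18.2×3.15 = 106.33 kPa.
Pore pressure: u = 9.81×(5.65 − 2.3) = 32.864 kPa.
Initial effective stress: σ'_0 = σ_v − u = 106.33 − 32.864 = 73.466 kPa.
Stress increase at mid-clay by the 2:1 spreading method:
Δσ ≈ qD²/(D+z)² = 225×5.5²/(5.5+5.65)² = 54.747 kPa
Final effective stress: σ'_f = σ'_0 + Δσ = 73.466 + 54.747 = 128.21 kPa.
Normally consolidated clay, so the full stress increment lies on the virgin compression line:
S_c = C_c·H/(1+e₀)·log₁₀(σ'_f/σ'_0) = 0.31×6.3/(1+0.78)×log₁₀(128.21/73.466)
    = 1.0972 × 0.24184 = 0.2653 m

S_c ≈ 265 mm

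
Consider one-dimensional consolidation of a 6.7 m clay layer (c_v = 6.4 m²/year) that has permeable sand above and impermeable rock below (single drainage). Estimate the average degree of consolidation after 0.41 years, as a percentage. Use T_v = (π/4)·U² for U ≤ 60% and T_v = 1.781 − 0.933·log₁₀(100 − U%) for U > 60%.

U ≈ 27.3 %

Drainage path length: H_d = H = 6.7 m (single drainage).
T_v = c_v·t/H_d² = 6.4×0.41/6.7² = 0.058454.
T_v = 0.058454 corresponds to the U ≤ 60% branch:
U = √(4T_v/π) = 0.2728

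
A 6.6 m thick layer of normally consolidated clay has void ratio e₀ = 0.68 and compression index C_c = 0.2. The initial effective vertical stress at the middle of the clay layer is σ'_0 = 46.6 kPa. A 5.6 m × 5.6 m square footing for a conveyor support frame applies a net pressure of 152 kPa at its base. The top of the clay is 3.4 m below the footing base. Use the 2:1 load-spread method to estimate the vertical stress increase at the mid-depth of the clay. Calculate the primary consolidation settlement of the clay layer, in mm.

S_c ≈ 176 mm

Mid-depth of clay below the footing base: z = 3.4 + 6.6/2 = 6.7 m.
Stress increase at mid-clay by the 2:1 spreading method:
Δσ = qBL/((B+z)(L+z)) = 152×5.6×5.6/((5.6+6.7)(5.6+6.7)) = 31.507 kPa
Final effective stress: σ'_f = σ'_0 + Δσ = 46.6 + 31.507 = 78.107 kPa.
Normally consolidated clay, so the full stress increment lies on the virgin compression line:
S_c = C_c·H/(1+e₀)·log₁₀(σ'_f/σ'_0) = 0.2×6.6/(1+0.68)×log₁₀(78.107/46.6)
    = 0.78571 × 0.2243 = 0.1762 m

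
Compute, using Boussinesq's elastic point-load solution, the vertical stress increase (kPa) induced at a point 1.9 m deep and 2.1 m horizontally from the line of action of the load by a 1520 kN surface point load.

Boussinesq vertical stress below a point load on an elastic half-space:
Δσ_z = 3P/(2πz²) · [1 + (r/z)²]^(−5/2)
r/z = 2.1/1.9 = 1.1053; [1+(r/z)²]^(−5/2) = 0.13594.
Δσ_z = 3×1520/(2π×1.9²) × 0.13594 = 201.04 × 0.13594 = 27.33 kPa

Δσ_z ≈ 27.3 kPa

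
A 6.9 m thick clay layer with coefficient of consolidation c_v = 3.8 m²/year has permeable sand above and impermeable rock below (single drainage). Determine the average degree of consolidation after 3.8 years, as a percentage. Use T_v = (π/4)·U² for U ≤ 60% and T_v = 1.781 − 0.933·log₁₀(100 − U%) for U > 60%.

U ≈ 61.6 %

Drainage path length: H_d = H = 6.9 m (single drainage).
T_v = c_v·t/H_d² = 3.8×3.8/6.9² = 0.3033.
T_v = 0.3033 corresponds to the U > 60% branch:
U = 1 − 10^((1.781 − T_v)/0.933)/100 = 0.6165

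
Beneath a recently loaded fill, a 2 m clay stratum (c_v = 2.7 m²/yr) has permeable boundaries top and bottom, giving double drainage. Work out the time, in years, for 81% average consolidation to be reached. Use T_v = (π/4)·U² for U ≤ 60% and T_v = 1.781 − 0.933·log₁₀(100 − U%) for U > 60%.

Drainage path length: H_d = H/2 = 1 m (double drainage).
U > 60%: T_v = 1.781 − 0.933·log₁₀(100 − 81) = 0.58792.
t = T_v·H_d²/c_v = 0.58792×1²/2.7 = 0.2177 years.

t ≈ 0.218 years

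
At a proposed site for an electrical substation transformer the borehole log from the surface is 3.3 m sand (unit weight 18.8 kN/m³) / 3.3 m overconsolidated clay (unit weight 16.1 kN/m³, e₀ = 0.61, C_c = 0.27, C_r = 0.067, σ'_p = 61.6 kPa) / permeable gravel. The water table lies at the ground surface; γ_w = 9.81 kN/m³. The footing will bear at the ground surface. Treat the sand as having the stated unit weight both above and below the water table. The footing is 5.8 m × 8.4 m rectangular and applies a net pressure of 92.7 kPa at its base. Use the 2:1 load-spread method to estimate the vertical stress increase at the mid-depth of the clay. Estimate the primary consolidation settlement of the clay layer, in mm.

S_c ≈ 61.6 mm

Mid-depth of clay below the ground surface: z = 3.3 + 3.3/2 = 4.95 m.
Total vertical stress at mid-clay: σ_v = 18.8×3.3 + 16.1×1.65 = 88.605 kPa.
Pore pressure: u = 9.81×(4.95 − 0) = 48.56 kPa.
Initial effective stress: σ'_0 = σ_v − u = 88.605 − 48.56 = 40.045 kPa.
Stress increase at mid-clay by the 2:1 spreading method:
Δσ = qBL/((B+z)(L+z)) = 92.7×5.8×8.4/((5.8+4.95)(8.4+4.95)) = 31.47 kPa
Final effective stress: σ'_f = 40.045 + 31.47 = 71.515 kPa.
σ'_f = 71.515 > σ'_p = 61.6 kPa, so the stress path crosses the preconsolidation pressure — recompression up to σ'_p, then virgin compression beyond:
S_c = H/(1+e₀)·[C_r·log₁₀(σ'_p/σ'_0) + C_c·log₁₀(σ'_f/σ'_p)]
    = 3.3/1.61 × [0.067×log₁₀(61.6/40.045) + 0.27×log₁₀(71.515/61.6)]
    = 2.0497 × [0.012531 + 0.0175] = 0.06155 m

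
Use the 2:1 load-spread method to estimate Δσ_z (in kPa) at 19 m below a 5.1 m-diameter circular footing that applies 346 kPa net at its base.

By the 2:1 method the load spreads at 1 horizontal : 2 vertical, so at depth z the loaded area has grown by z in each plan dimension:
Δσ ≈ qD²/(D+z)² = 346×5.1²/(5.1+19)² = 15.495 kPa

Δσ_z ≈ 15.5 kPa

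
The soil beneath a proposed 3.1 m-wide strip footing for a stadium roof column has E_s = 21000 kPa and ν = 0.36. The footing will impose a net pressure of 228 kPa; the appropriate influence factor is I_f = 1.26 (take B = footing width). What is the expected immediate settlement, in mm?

Immediate (elastic) settlement: S_e = q·B·(1−ν²)/E_s · I_f.
S_e = 228 × 3.1 × (1 − 0.36²) / 21000 × 1.26
    = 228 × 3.1 × 0.8704 / 21000 × 1.26
    = 0.03691 m = 36.91 mm

S_e ≈ 36.9 mm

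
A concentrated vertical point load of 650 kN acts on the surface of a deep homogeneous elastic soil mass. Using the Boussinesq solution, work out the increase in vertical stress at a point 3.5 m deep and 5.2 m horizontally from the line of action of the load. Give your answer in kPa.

Δσ_z ≈ 1.38 kPa

Boussinesq vertical stress below a point load on an elastic half-space:
Δσ_z = 3P/(2πz²) · [1 + (r/z)²]^(−5/2)
r/z = 5.2/3.5 = 1.4857; [1+(r/z)²]^(−5/2) = 0.054279.
Δσ_z = 3×650/(2π×3.5²) × 0.054279 = 25.335 × 0.054279 = 1.375 kPa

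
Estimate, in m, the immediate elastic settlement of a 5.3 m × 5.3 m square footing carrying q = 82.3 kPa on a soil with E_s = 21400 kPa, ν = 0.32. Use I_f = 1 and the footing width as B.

Immediate (elastic) settlement: S_e = q·B·(1−ν²)/E_s · I_f.
S_e = 82.3 × 5.3 × (1 − 0.32²) / 21400 × 1
    = 82.3 × 5.3 × 0.8976 / 21400 × 1
    = 0.0183 m

S_e ≈ 0.0183 m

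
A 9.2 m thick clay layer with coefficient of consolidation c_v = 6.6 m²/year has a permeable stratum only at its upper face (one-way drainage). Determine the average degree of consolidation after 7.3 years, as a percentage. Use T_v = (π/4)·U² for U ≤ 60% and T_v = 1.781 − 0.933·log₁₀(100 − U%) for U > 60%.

Drainage path length: H_d = H = 9.2 m (single drainage).
T_v = c_v·t/H_d² = 6.6×7.3/9.2² = 0.56923.
T_v = 0.56923 corresponds to the U > 60% branch:
U = 1 − 10^((1.781 − T_v)/0.933)/100 = 0.801

U ≈ 80.1 %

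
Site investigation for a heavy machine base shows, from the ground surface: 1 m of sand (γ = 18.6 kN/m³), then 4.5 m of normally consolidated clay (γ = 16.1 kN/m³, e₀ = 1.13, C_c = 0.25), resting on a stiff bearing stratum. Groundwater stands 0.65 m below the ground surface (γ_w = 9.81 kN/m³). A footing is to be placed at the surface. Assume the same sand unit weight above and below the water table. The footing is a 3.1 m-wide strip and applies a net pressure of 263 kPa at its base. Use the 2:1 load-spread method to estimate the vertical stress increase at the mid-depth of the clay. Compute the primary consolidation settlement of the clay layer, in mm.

Mid-depth of clay below the ground surface: z = 1 + 4.5/2 = 3.25 m.
Total vertical stress at mid-clay: σ_v = 18.6×1 + 16.1×2.25 = 54.825 kPa.
Pore pressure: u = 9.81×(3.25 − 0.65) = 25.506 kPa.
Initial effective stress: σ'_0 = σ_v − u = 54.825 − 25.506 = 29.319 kPa.
Stress increase at mid-clay by the 2:1 spreading method:
Δσ = qB/(B+z) = 263×3.1/(3.1+3.25) = 128.39 kPa
Final effective stress: σ'_f = σ'_0 + Δσ = 29.319 + 128.39 = 157.71 kPa.
Normally consolidated clay, so the full stress increment lies on the virgin compression line:
S_c = C_c·H/(1+e₀)·log₁₀(σ'_f/σ'_0) = 0.25×4.5/(1+1.13)×log₁₀(157.71/29.319)
    = 0.52817 × 0.73071 = 0.3859 m

S_c ≈ 386 mm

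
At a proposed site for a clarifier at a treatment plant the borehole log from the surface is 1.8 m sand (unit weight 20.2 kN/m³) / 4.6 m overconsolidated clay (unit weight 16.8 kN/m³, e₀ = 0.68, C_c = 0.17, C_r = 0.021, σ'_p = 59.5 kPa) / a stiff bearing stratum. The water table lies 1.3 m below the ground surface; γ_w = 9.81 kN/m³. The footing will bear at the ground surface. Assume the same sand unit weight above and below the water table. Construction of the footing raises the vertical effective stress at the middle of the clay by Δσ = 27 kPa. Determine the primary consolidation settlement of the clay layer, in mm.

Mid-depth of clay below the ground surface: z = 1.8 + 4.6/2 = 4.1 m.
Total vertical stress at mid-clay: σ_v = 20.2×1.8 + 16.8×2.3 = 75 kPa.
Pore pressure: u = 9.81×(4.1 − 1.3) = 27.468 kPa.
Initial effective stress: σ'_0 = σ_v − u = 75 − 27.468 = 47.532 kPa.
Final effective stress: σ'_f = 47.532 + 27 = 74.532 kPa.
σ'_f = 74.532 > σ'_p = 59.5 kPa, so the stress path crosses the preconsolidation pressure — recompression up to σ'_p, then virgin compression beyond:
S_c = H/(1+e₀)·[C_r·log₁₀(σ'_p/σ'_0) + C_c·log₁₀(σ'_f/σ'_p)]
    = 4.6/1.68 × [0.021×log₁₀(59.5/47.532) + 0.17×log₁₀(74.532/59.5)]
    = 2.7381 × [0.0020481 + 0.01663] = 0.05114 m

S_c ≈ 51.1 mm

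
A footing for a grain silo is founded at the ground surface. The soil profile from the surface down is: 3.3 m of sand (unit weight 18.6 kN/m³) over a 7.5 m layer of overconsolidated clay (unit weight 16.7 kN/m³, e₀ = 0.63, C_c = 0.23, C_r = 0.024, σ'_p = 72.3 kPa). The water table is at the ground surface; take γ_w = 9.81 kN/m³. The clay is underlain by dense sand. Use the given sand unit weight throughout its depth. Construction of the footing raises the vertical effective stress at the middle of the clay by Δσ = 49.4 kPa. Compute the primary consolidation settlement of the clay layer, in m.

Mid-depth of clay below the ground surface: z = 3.3 + 7.5/2 = 7.05 m.
Total vertical stress at mid-clay: σ_v = 18.6×3.3 + 16.7×3.75 = 124 kPa.
Pore pressure: u = 9.81×(7.05 − 0) = 69.16 kPa.
Initial effective stress: σ'_0 = σ_v − u = 124 − 69.16 = 54.84 kPa.
Final effective stress: σ'_f = 54.84 + 49.4 = 104.24 kPa.
σ'_f = 104.24 > σ'_p = 72.3 kPa, so the stress path crosses the preconsolidation pressure — recompression up to σ'_p, then virgin compression beyond:
S_c = H/(1+e₀)·[C_r·log₁₀(σ'_p/σ'_0) + C_c·log₁₀(σ'_f/σ'_p)]
    = 7.5/1.63 × [0.024×log₁₀(72.3/54.84) + 0.23×log₁₀(104.24/72.3)]
    = 4.6012 × [0.002881 + 0.036546] = 0.1814 m

S_c ≈ 0.181 m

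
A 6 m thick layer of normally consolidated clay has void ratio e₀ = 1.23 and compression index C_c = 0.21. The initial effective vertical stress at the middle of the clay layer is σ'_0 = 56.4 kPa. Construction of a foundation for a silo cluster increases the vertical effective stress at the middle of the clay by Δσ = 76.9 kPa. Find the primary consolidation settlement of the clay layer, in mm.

S_c ≈ 211 mm

Final effective stress: σ'_f = σ'_0 + Δσ = 56.4 + 76.9 = 133.3 kPa.
Normally consolidated clay, so the full stress increment lies on the virgin compression line:
S_c = C_c·H/(1+e₀)·log₁₀(σ'_f/σ'_0) = 0.21×6/(1+1.23)×log₁₀(133.3/56.4)
    = 0.56502 × 0.37355 = 0.2111 m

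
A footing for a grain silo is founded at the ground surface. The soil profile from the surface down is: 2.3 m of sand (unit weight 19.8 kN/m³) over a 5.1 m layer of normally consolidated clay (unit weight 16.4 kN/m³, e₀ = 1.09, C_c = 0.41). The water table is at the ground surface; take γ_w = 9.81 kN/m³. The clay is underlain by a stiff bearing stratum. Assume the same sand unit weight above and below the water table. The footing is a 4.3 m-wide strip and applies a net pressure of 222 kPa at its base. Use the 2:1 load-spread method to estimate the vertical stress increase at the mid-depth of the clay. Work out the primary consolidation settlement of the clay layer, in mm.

Mid-depth of clay below the ground surface: z = 2.3 + 5.1/2 = 4.85 m.
Total vertical stress at mid-clay: σ_v = 19.8×2.3 + 16.4×2.55 = 87.36 kPa.
Pore pressure: u = 9.81×(4.85 − 0) = 47.578 kPa.
Initial effective stress: σ'_0 = σ_v − u = 87.36 − 47.578 = 39.782 kPa.
Stress increase at mid-clay by the 2:1 spreading method:
Δσ = qB/(B+z) = 222×4.3/(4.3+4.85) = 104.33 kPa
Final effective stress: σ'_f = σ'_0 + Δσ = 39.782 + 104.33 = 144.11 kPa.
Normally consolidated clay, so the full stress increment lies on the virgin compression line:
S_c = C_c·H/(1+e₀)·log₁₀(σ'_f/σ'_0) = 0.41×5.1/(1+1.09)×log₁₀(144.11/39.782)
    = 1.0005 × 0.55901 = 0.5593 m

S_c ≈ 559 mm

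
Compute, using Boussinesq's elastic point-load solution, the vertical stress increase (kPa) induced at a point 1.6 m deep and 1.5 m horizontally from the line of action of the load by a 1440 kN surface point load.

Δσ_z ≈ 55.5 kPa

Boussinesq vertical stress below a point load on an elastic half-space:
Δσ_z = 3P/(2πz²) · [1 + (r/z)²]^(−5/2)
r/z = 1.5/1.6 = 0.9375; [1+(r/z)²]^(−5/2) = 0.20665.
Δσ_z = 3×1440/(2π×1.6²) × 0.20665 = 268.57 × 0.20665 = 55.5 kPa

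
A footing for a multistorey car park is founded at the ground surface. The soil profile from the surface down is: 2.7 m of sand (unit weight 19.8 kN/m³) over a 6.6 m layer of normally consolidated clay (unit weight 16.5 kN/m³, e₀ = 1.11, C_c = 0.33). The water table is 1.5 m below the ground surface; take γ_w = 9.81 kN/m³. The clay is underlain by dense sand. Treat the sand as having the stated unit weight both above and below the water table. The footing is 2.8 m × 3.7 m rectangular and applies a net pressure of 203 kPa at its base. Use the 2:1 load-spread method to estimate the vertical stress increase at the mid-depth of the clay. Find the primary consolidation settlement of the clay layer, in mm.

Mid-depth of clay below the ground surface: z = 2.7 + 6.6/2 = 6 m.
Total vertical stress at mid-clay: σ_v = 19.8×2.7 + 16.5×3.3 = 107.91 kPa.
Pore pressure: u = 9.81×(6 − 1.5) = 44.145 kPa.
Initial effective stress: σ'_0 = σ_v − u = 107.91 − 44.145 = 63.765 kPa.
Stress increase at mid-clay by the 2:1 spreading method:
Δσ = qBL/((B+z)(L+z)) = 203×2.8×3.7/((2.8+6)(3.7+6)) = 24.638 kPa
Final effective stress: σ'_f = σ'_0 + Δσ = 63.765 + 24.638 = 88.403 kPa.
Normally consolidated clay, so the full stress increment lies on the virgin compression line:
S_c = C_c·H/(1+e₀)·log₁₀(σ'_f/σ'_0) = 0.33×6.6/(1+1.11)×log₁₀(88.403/63.765)
    = 1.0322 × 0.14188 = 0.1464 m

S_c ≈ 146 mm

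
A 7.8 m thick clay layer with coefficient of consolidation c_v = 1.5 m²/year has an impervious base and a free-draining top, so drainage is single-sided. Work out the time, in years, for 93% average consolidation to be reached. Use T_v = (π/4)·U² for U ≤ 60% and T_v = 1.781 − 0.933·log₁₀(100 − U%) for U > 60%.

t ≈ 40.3 years

Drainage path length: H_d = H = 7.8 m (single drainage).
U > 60%: T_v = 1.781 − 0.933·log₁₀(100 − 93) = 0.99252.
t = T_v·H_d²/c_v = 0.99252×7.8²/1.5 = 40.26 years.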